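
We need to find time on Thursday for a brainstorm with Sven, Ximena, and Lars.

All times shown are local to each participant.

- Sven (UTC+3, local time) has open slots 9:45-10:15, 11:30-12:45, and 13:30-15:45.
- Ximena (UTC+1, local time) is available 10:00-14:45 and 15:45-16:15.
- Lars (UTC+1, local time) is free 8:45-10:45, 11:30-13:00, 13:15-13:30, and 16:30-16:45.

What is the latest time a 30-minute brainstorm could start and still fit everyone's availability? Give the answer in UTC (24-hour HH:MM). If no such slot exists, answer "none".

Sven → UTC: 06:45–07:15, 08:30–09:45, 10:30–12:45.
Ximena → UTC: 09:00–13:45, 14:45–15:15.
Lars → UTC: 07:45–09:45, 10:30–12:00, 12:15–12:30, 15:30–15:45.
Sven ∩ Ximena: 09:00–09:45, 10:30–12:45.
Sven ∩ Ximena ∩ Lars: 09:00–09:45, 10:30–12:00, 12:15–12:30.
Windows ≥ 30 min: 09:00–09:45, 10:30–12:00.
Latest start in the last window 10:30–12:00 is 12:00 − 30 min = 11:30.

11:30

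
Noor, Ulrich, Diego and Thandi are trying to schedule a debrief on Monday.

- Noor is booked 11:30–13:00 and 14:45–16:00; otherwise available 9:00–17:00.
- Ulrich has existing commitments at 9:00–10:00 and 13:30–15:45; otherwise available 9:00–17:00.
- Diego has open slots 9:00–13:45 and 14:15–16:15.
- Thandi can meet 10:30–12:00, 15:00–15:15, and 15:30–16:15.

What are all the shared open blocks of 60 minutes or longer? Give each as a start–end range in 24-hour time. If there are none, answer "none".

10:30–11:30

Noor free within 09:00–17:00: 09:00–11:30, 13:00–14:45, 16:00–17:00.
Ulrich free within 09:00–17:00: 10:00–13:30, 15:45–17:00.
Noor ∩ Ulrich: 10:00–11:30, 13:00–13:30, 16:00–17:00.
Noor ∩ Ulrich ∩ Diego: 10:00–11:30, 13:00–13:30, 16:00–16:15.
Noor ∩ Ulrich ∩ Diego ∩ Thandi: 10:30–11:30, 16:00–16:15.
Windows ≥ 60 min: 10:30–11:30.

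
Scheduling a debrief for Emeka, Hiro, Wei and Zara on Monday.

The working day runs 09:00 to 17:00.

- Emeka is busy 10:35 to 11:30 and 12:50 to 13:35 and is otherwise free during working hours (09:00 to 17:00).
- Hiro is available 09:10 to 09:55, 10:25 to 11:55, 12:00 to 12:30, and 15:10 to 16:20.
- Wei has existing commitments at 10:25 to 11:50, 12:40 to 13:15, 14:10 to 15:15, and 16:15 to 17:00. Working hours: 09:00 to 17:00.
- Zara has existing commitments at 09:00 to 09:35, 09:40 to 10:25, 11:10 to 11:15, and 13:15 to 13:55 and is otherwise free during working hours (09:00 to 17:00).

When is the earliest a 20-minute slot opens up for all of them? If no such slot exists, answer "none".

Emeka free within 09:00–17:00: 09:00–10:35, 11:30–12:50, 13:35–17:00.
Wei free within 09:00–17:00: 09:00–10:25, 11:50–12:40, 13:15–14:10, 15:15–16:15.
Zara free within 09:00–17:00: 09:35–09:40, 10:25–11:10, 11:15–13:15, 13:55–17:00.
Emeka ∩ Hiro: 09:10–09:55, 10:25–10:35, 11:30–11:55, 12:00–12:30, 15:10–16:20.
Emeka ∩ Hiro ∩ Wei: 09:10–09:55, 11:50–11:55, 12:00–12:30, 15:15–16:15.
Emeka ∩ Hiro ∩ Wei ∩ Zara: 09:35–09:40, 11:50–11:55, 12:00–12:30, 15:15–16:15.
Windows ≥ 20 min: 12:00–12:30, 15:15–16:15.
Earliest such window starts at 12:00.

12:00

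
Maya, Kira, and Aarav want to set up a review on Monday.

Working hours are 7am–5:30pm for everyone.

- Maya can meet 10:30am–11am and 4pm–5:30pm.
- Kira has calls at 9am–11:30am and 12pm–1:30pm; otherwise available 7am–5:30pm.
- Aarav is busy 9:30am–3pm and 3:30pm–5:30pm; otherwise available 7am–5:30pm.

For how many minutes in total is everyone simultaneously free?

Kira free within 07:00–17:30: 07:00–09:00, 11:30–12:00, 13:30–17:30.
Aarav free within 07:00–17:30: 07:00–09:30, 15:00–15:30.
Maya ∩ Kira: 16:00–17:30.
Maya ∩ Kira ∩ Aarav: (none).
Total common minutes: 0.

0 minutes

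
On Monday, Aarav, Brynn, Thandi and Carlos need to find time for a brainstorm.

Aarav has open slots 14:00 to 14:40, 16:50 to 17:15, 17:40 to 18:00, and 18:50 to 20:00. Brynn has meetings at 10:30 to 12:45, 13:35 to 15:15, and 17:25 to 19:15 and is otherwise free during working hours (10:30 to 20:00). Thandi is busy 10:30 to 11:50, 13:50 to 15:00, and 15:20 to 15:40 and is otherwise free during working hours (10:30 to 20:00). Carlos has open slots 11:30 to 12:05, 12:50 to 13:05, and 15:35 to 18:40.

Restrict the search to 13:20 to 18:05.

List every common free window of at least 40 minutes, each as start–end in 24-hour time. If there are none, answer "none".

Brynn free within 10:30–20:00: 12:45–13:35, 15:15–17:25, 19:15–20:00.
Thandi free within 10:30–20:00: 11:50–13:50, 15:00–15:20, 15:40–20:00.
Aarav ∩ Brynn: 16:50–17:15, 19:15–20:00.
Aarav ∩ Brynn ∩ Thandi: 16:50–17:15, 19:15–20:00.
Aarav ∩ Brynn ∩ Thandi ∩ Carlos: 16:50–17:15.
Restricted to 13:20–18:05: 16:50–17:15.
Windows ≥ 40 min: (none).

none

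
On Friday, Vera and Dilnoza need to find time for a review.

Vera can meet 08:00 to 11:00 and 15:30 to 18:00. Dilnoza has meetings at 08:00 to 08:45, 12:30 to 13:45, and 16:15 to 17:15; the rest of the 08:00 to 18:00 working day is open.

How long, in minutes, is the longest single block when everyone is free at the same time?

135 minutes

Dilnoza free within 08:00–18:00: 08:45–12:30, 13:45–16:15, 17:15–18:00.
Vera ∩ Dilnoza: 08:45–11:00, 15:30–16:15, 17:15–18:00.
Common window lengths: 135, 45, 45 min; longest is 135.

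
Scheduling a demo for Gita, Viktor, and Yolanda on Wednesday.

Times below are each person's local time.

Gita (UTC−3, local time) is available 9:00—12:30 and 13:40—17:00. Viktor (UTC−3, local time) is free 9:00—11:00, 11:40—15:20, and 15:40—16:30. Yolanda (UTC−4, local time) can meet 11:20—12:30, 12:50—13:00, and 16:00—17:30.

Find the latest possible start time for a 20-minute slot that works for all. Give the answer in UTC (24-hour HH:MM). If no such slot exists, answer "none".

none

Gita → UTC: 12:00–15:30, 16:40–20:00.
Viktor → UTC: 12:00–14:00, 14:40–18:20, 18:40–19:30.
Yolanda → UTC: 15:20–16:30, 16:50–17:00, 20:00–21:30.
Gita ∩ Viktor: 12:00–14:00, 14:40–15:30, 16:40–18:20, 18:40–19:30.
Gita ∩ Viktor ∩ Yolanda: 15:20–15:30, 16:50–17:00.
Windows ≥ 20 min: (none).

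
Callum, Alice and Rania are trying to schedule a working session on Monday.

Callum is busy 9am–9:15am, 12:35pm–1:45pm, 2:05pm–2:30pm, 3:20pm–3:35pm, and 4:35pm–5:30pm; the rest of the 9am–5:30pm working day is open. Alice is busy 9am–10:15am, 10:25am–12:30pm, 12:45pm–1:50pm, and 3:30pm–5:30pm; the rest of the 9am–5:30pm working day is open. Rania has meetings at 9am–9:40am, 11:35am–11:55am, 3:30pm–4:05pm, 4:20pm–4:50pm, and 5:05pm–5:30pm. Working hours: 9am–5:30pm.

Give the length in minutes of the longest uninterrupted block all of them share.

Callum free within 09:00–17:30: 09:15–12:35, 13:45–14:05, 14:30–15:20, 15:35–16:35.
Alice free within 09:00–17:30: 10:15–10:25, 12:30–12:45, 13:50–15:30.
Rania free within 09:00–17:30: 09:40–11:35, 11:55–15:30, 16:05–16:20, 16:50–17:05.
Callum ∩ Alice: 10:15–10:25, 12:30–12:35, 13:50–14:05, 14:30–15:20.
Callum ∩ Alice ∩ Rania: 10:15–10:25, 12:30–12:35, 13:50–14:05, 14:30–15:20.
Common window lengths: 10, 5, 15, 50 min; longest is 50.

50 minutes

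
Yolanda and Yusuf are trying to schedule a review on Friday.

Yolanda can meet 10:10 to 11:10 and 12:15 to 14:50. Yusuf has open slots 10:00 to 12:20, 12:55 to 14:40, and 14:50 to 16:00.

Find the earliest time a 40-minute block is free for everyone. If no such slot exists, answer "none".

Yolanda ∩ Yusuf: 10:10–11:10, 12:15–12:20, 12:55–14:40.
Windows ≥ 40 min: 10:10–11:10, 12:55–14:40.
Earliest such window starts at 10:10.

10:10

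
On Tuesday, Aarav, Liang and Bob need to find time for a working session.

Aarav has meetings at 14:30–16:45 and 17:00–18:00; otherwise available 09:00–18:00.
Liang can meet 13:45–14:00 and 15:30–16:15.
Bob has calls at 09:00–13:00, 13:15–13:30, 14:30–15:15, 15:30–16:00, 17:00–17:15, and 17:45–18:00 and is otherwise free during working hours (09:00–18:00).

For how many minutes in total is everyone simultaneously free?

Aarav free within 09:00–18:00: 09:00–14:30, 16:45–17:00.
Bob free within 09:00–18:00: 13:00–13:15, 13:30–14:30, 15:15–15:30, 16:00–17:00, 17:15–17:45.
Aarav ∩ Liang: 13:45–14:00.
Aarav ∩ Liang ∩ Bob: 13:45–14:00.
Total common minutes: 15.

15 minutes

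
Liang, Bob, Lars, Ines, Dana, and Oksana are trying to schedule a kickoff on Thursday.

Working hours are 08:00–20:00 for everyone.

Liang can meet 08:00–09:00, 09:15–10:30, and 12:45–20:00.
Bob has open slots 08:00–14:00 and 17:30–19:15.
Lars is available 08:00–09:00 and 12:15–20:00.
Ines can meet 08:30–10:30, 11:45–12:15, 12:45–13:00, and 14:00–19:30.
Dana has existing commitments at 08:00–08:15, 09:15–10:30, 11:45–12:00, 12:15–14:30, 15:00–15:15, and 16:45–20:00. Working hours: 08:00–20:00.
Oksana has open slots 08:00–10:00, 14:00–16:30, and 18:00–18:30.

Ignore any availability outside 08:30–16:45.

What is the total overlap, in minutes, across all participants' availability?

Dana free within 08:00–20:00: 08:15–09:15, 10:30–11:45, 12:00–12:15, 14:30–15:00, 15:15–16:45.
Liang ∩ Bob: 08:00–09:00, 09:15–10:30, 12:45–14:00, 17:30–19:15.
Liang ∩ Bob ∩ Lars: 08:00–09:00, 12:45–14:00, 17:30–19:15.
Liang ∩ Bob ∩ Lars ∩ Ines: 08:30–09:00, 12:45–13:00, 17:30–19:15.
Liang ∩ Bob ∩ Lars ∩ Ines ∩ Dana: 08:30–09:00.
Liang ∩ Bob ∩ Lars ∩ Ines ∩ Dana ∩ Oksana: 08:30–09:00.
Restricted to 08:30–16:45: 08:30–09:00.
Total common minutes: 30.

30 minutes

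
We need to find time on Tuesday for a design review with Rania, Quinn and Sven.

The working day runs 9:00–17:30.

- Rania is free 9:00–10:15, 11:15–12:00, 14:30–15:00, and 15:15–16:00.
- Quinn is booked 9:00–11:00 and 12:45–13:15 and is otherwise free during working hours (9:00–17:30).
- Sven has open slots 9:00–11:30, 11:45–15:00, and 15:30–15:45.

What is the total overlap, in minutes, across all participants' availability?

Quinn free within 09:00–17:30: 11:00–12:45, 13:15–17:30.
Rania ∩ Quinn: 11:15–12:00, 14:30–15:00, 15:15–16:00.
Rania ∩ Quinn ∩ Sven: 11:15–11:30, 11:45–12:00, 14:30–15:00, 15:30–15:45.
Total common minutes: 15 + 15 + 30 + 15 = 75.

75 minutes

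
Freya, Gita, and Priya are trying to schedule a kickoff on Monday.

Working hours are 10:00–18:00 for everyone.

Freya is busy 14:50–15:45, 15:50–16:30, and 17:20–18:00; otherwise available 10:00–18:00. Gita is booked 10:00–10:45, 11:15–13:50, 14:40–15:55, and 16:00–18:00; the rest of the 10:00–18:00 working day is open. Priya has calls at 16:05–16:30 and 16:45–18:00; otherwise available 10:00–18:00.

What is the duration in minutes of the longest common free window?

50 minutes

Freya free within 10:00–18:00: 10:00–14:50, 15:45–15:50, 16:30–17:20.
Gita free within 10:00–18:00: 10:45–11:15, 13:50–14:40, 15:55–16:00.
Priya free within 10:00–18:00: 10:00–16:05, 16:30–16:45.
Freya ∩ Gita: 10:45–11:15, 13:50–14:40.
Freya ∩ Gita ∩ Priya: 10:45–11:15, 13:50–14:40.
Common window lengths: 30, 50 min; longest is 50.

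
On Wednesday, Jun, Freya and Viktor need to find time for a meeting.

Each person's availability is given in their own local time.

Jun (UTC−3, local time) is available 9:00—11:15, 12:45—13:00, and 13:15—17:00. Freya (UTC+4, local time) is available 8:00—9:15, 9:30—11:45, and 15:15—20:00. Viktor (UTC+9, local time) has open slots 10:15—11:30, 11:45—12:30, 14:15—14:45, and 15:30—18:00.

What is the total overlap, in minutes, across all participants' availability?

Jun → UTC: 12:00–14:15, 15:45–16:00, 16:15–20:00.
Freya → UTC: 04:00–05:15, 05:30–07:45, 11:15–16:00.
Viktor → UTC: 01:15–02:30, 02:45–03:30, 05:15–05:45, 06:30–09:00.
Jun ∩ Freya: 12:00–14:15, 15:45–16:00.
Jun ∩ Freya ∩ Viktor: (none).
Total common minutes: 0.

0 minutes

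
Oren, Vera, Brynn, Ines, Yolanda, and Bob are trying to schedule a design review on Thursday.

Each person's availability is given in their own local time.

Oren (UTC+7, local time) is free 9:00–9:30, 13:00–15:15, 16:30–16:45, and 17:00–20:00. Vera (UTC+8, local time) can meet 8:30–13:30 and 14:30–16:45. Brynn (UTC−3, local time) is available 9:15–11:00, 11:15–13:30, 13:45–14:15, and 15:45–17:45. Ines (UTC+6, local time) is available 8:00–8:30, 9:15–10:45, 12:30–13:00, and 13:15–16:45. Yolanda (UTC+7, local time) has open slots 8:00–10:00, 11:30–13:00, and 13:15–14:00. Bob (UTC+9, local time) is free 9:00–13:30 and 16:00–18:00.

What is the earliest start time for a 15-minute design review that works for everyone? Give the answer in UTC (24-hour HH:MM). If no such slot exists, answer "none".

none

Oren → UTC: 02:00–02:30, 06:00–08:15, 09:30–09:45, 10:00–13:00.
Vera → UTC: 00:30–05:30, 06:30–08:45.
Brynn → UTC: 12:15–14:00, 14:15–16:30, 16:45–17:15, 18:45–20:45.
Ines → UTC: 02:00–02:30, 03:15–04:45, 06:30–07:00, 07:15–10:45.
Yolanda → UTC: 01:00–03:00, 04:30–06:00, 06:15–07:00.
Bob → UTC: 00:00–04:30, 07:00–09:00.
Oren ∩ Vera: 02:00–02:30, 06:30–08:15.
Oren ∩ Vera ∩ Brynn: (none).
Oren ∩ Vera ∩ Brynn ∩ Ines: (none).
Oren ∩ Vera ∩ Brynn ∩ Ines ∩ Yolanda: (none).
Oren ∩ Vera ∩ Brynn ∩ Ines ∩ Yolanda ∩ Bob: (none).
Windows ≥ 15 min: (none).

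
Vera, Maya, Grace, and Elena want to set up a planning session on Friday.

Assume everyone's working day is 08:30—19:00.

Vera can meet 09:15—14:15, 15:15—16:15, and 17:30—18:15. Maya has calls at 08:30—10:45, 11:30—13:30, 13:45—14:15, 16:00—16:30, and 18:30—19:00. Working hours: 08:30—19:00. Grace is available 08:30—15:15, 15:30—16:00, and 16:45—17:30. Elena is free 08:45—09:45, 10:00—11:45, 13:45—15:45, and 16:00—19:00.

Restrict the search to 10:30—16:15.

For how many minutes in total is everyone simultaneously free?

Maya free within 08:30–19:00: 10:45–11:30, 13:30–13:45, 14:15–16:00, 16:30–18:30.
Vera ∩ Maya: 10:45–11:30, 13:30–13:45, 15:15–16:00, 17:30–18:15.
Vera ∩ Maya ∩ Grace: 10:45–11:30, 13:30–13:45, 15:30–16:00.
Vera ∩ Maya ∩ Grace ∩ Elena: 10:45–11:30, 15:30–15:45.
Restricted to 10:30–16:15: 10:45–11:30, 15:30–15:45.
Total common minutes: 45 + 15 = 60.

60 minutes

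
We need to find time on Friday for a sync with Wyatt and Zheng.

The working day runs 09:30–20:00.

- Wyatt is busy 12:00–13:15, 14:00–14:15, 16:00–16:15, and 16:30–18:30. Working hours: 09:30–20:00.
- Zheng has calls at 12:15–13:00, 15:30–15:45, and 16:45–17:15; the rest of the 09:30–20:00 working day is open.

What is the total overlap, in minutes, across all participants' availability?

390 minutes

Wyatt free within 09:30–20:00: 09:30–12:00, 13:15–14:00, 14:15–16:00, 16:15–16:30, 18:30–20:00.
Zheng free within 09:30–20:00: 09:30–12:15, 13:00–15:30, 15:45–16:45, 17:15–20:00.
Wyatt ∩ Zheng: 09:30–12:00, 13:15–14:00, 14:15–15:30, 15:45–16:00, 16:15–16:30, 18:30–20:00.
Total common minutes: 150 + 45 + 75 + 15 + 15 + 90 = 390.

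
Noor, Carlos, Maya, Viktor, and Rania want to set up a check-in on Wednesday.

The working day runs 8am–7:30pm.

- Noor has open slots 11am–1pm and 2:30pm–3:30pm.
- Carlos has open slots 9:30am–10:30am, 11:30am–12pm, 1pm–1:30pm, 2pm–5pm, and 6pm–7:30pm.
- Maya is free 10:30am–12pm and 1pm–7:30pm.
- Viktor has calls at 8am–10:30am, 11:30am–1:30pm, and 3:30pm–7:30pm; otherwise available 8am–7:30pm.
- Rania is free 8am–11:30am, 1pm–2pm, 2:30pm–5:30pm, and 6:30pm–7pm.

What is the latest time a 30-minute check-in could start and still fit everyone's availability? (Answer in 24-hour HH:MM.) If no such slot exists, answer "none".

15:00

Viktor free within 08:00–19:30: 10:30–11:30, 13:30–15:30.
Noor ∩ Carlos: 11:30–12:00, 14:30–15:30.
Noor ∩ Carlos ∩ Maya: 11:30–12:00, 14:30–15:30.
Noor ∩ Carlos ∩ Maya ∩ Viktor: 14:30–15:30.
Noor ∩ Carlos ∩ Maya ∩ Viktor ∩ Rania: 14:30–15:30.
Windows ≥ 30 min: 14:30–15:30.
Latest start in the last window 14:30–15:30 is 15:30 − 30 min = 15:00.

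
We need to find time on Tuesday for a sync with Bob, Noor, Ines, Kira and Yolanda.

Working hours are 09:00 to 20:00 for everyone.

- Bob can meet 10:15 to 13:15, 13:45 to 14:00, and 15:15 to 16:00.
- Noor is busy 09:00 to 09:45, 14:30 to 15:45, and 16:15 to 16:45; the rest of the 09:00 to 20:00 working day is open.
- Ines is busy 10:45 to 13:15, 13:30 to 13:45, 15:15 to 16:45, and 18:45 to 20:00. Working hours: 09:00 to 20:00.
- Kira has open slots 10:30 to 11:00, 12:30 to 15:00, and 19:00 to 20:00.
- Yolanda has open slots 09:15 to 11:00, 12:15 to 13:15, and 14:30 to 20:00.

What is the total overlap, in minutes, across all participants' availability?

Noor free within 09:00–20:00: 09:45–14:30, 15:45–16:15, 16:45–20:00.
Ines free within 09:00–20:00: 09:00–10:45, 13:15–13:30, 13:45–15:15, 16:45–18:45.
Bob ∩ Noor: 10:15–13:15, 13:45–14:00, 15:45–16:00.
Bob ∩ Noor ∩ Ines: 10:15–10:45, 13:45–14:00.
Bob ∩ Noor ∩ Ines ∩ Kira: 10:30–10:45, 13:45–14:00.
Bob ∩ Noor ∩ Ines ∩ Kira ∩ Yolanda: 10:30–10:45.
Total common minutes: 15.

15 minutes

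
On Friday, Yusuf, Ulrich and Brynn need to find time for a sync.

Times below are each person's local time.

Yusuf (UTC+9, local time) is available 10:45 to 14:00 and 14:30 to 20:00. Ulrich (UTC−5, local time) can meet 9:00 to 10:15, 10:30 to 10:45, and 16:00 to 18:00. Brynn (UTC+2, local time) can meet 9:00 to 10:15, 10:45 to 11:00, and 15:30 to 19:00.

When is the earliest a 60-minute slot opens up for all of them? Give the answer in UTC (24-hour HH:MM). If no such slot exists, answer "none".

Yusuf → UTC: 01:45–05:00, 05:30–11:00.
Ulrich → UTC: 14:00–15:15, 15:30–15:45, 21:00–23:00.
Brynn → UTC: 07:00–08:15, 08:45–09:00, 13:30–17:00.
Yusuf ∩ Ulrich: (none).
Yusuf ∩ Ulrich ∩ Brynn: (none).
Windows ≥ 60 min: (none).

none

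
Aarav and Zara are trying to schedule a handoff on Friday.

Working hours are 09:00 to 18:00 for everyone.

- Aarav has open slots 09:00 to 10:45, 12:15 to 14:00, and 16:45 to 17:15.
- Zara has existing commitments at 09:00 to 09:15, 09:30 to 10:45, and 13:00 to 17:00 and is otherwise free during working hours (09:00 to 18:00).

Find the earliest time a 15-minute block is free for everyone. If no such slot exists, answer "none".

Zara free within 09:00–18:00: 09:15–09:30, 10:45–13:00, 17:00–18:00.
Aarav ∩ Zara: 09:15–09:30, 12:15–13:00, 17:00–17:15.
Windows ≥ 15 min: 09:15–09:30, 12:15–13:00, 17:00–17:15.
Earliest such window starts at 09:15.

09:15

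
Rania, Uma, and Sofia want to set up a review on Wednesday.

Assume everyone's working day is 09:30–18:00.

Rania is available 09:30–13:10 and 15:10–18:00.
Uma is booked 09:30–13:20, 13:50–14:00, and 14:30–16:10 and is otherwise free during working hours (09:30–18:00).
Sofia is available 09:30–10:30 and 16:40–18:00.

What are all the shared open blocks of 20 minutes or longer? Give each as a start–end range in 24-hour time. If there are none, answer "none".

Uma free within 09:30–18:00: 13:20–13:50, 14:00–14:30, 16:10–18:00.
Rania ∩ Uma: 16:10–18:00.
Rania ∩ Uma ∩ Sofia: 16:40–18:00.
Windows ≥ 20 min: 16:40–18:00.

16:40–18:00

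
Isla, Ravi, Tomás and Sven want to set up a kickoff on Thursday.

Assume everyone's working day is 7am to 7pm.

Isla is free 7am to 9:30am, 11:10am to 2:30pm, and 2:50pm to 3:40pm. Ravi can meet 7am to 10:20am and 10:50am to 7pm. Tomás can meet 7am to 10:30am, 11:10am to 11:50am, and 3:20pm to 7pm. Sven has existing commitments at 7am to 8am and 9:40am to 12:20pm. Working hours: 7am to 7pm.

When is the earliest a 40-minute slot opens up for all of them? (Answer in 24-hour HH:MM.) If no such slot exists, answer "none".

Sven free within 07:00–19:00: 08:00–09:40, 12:20–19:00.
Isla ∩ Ravi: 07:00–09:30, 11:10–14:30, 14:50–15:40.
Isla ∩ Ravi ∩ Tomás: 07:00–09:30, 11:10–11:50, 15:20–15:40.
Isla ∩ Ravi ∩ Tomás ∩ Sven: 08:00–09:30, 15:20–15:40.
Windows ≥ 40 min: 08:00–09:30.
Earliest such window starts at 08:00.

08:00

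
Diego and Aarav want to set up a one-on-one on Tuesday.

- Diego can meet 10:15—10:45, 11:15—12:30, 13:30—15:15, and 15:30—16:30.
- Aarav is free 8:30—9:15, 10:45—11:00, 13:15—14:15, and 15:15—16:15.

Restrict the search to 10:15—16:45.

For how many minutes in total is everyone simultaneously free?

Diego ∩ Aarav: 13:30–14:15, 15:30–16:15.
Restricted to 10:15–16:45: 13:30–14:15, 15:30–16:15.
Total common minutes: 45 + 45 = 90.

90 minutes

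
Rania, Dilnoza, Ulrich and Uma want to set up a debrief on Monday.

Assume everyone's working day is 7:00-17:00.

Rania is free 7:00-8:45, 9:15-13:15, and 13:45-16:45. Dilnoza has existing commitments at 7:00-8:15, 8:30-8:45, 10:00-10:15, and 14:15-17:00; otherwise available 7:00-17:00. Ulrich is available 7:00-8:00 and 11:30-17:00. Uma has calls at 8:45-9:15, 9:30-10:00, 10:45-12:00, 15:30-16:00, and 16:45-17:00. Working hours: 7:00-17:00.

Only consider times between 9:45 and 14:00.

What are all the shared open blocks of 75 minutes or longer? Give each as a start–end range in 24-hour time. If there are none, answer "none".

Dilnoza free within 07:00–17:00: 08:15–08:30, 08:45–10:00, 10:15–14:15.
Uma free within 07:00–17:00: 07:00–08:45, 09:15–09:30, 10:00–10:45, 12:00–15:30, 16:00–16:45.
Rania ∩ Dilnoza: 08:15–08:30, 09:15–10:00, 10:15–13:15, 13:45–14:15.
Rania ∩ Dilnoza ∩ Ulrich: 11:30–13:15, 13:45–14:15.
Rania ∩ Dilnoza ∩ Ulrich ∩ Uma: 12:00–13:15, 13:45–14:15.
Restricted to 09:45–14:00: 12:00–13:15, 13:45–14:00.
Windows ≥ 75 min: 12:00–13:15.

12:00–13:15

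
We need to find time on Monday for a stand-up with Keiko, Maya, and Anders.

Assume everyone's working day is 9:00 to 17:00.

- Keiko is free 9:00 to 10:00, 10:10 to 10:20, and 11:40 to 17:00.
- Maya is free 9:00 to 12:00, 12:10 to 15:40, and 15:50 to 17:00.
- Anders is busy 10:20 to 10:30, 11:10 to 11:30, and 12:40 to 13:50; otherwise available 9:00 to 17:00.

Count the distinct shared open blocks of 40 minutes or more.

Anders free within 09:00–17:00: 09:00–10:20, 10:30–11:10, 11:30–12:40, 13:50–17:00.
Keiko ∩ Maya: 09:00–10:00, 10:10–10:20, 11:40–12:00, 12:10–15:40, 15:50–17:00.
Keiko ∩ Maya ∩ Anders: 09:00–10:00, 10:10–10:20, 11:40–12:00, 12:10–12:40, 13:50–15:40, 15:50–17:00.
Windows ≥ 40 min: 09:00–10:00, 13:50–15:40, 15:50–17:00.
That's 3 windows.

3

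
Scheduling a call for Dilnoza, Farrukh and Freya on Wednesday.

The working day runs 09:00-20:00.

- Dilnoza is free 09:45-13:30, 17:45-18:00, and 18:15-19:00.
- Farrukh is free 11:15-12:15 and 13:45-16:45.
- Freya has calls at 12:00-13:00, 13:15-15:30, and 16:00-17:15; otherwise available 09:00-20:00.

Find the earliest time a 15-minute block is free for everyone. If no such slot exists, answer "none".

11:15

Freya free within 09:00–20:00: 09:00–12:00, 13:00–13:15, 15:30–16:00, 17:15–20:00.
Dilnoza ∩ Farrukh: 11:15–12:15.
Dilnoza ∩ Farrukh ∩ Freya: 11:15–12:00.
Windows ≥ 15 min: 11:15–12:00.
Earliest such window starts at 11:15.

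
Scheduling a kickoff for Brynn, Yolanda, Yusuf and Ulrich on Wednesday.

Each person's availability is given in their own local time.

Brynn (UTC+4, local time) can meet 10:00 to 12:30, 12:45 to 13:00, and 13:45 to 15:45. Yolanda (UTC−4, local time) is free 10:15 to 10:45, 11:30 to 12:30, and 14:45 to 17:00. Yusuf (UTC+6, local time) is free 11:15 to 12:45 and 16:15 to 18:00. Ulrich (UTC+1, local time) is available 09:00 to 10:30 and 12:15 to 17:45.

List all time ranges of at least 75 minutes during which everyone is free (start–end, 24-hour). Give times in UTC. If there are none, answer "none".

Brynn → UTC: 06:00–08:30, 08:45–09:00, 09:45–11:45.
Yolanda → UTC: 14:15–14:45, 15:30–16:30, 18:45–21:00.
Yusuf → UTC: 05:15–06:45, 10:15–12:00.
Ulrich → UTC: 08:00–09:30, 11:15–16:45.
Brynn ∩ Yolanda: (none).
Brynn ∩ Yolanda ∩ Yusuf: (none).
Brynn ∩ Yolanda ∩ Yusuf ∩ Ulrich: (none).
Windows ≥ 75 min: (none).

none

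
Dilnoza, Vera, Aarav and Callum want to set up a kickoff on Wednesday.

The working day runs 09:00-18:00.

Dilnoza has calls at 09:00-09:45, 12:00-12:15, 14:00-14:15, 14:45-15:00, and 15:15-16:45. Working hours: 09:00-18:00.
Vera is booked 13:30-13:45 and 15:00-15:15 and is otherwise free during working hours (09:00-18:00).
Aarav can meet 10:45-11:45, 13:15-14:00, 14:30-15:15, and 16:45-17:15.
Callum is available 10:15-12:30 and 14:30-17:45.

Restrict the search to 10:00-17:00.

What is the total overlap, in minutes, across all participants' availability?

Dilnoza free within 09:00–18:00: 09:45–12:00, 12:15–14:00, 14:15–14:45, 15:00–15:15, 16:45–18:00.
Vera free within 09:00–18:00: 09:00–13:30, 13:45–15:00, 15:15–18:00.
Dilnoza ∩ Vera: 09:45–12:00, 12:15–13:30, 13:45–14:00, 14:15–14:45, 16:45–18:00.
Dilnoza ∩ Vera ∩ Aarav: 10:45–11:45, 13:15–13:30, 13:45–14:00, 14:30–14:45, 16:45–17:15.
Dilnoza ∩ Vera ∩ Aarav ∩ Callum: 10:45–11:45, 14:30–14:45, 16:45–17:15.
Restricted to 10:00–17:00: 10:45–11:45, 14:30–14:45, 16:45–17:00.
Total common minutes: 60 + 15 + 15 = 90.

90 minutes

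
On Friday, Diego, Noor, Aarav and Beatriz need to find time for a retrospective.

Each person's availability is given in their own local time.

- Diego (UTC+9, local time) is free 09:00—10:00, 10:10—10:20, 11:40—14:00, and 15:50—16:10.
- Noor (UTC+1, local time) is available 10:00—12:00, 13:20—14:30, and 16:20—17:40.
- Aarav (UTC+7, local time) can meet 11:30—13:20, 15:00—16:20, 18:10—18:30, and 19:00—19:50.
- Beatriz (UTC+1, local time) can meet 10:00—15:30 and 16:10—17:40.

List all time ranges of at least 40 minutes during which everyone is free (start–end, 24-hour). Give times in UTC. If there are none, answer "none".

none

Diego → UTC: 00:00–01:00, 01:10–01:20, 02:40–05:00, 06:50–07:10.
Noor → UTC: 09:00–11:00, 12:20–13:30, 15:20–16:40.
Aarav → UTC: 04:30–06:20, 08:00–09:20, 11:10–11:30, 12:00–12:50.
Beatriz → UTC: 09:00–14:30, 15:10–16:40.
Diego ∩ Noor: (none).
Diego ∩ Noor ∩ Aarav: (none).
Diego ∩ Noor ∩ Aarav ∩ Beatriz: (none).
Windows ≥ 40 min: (none).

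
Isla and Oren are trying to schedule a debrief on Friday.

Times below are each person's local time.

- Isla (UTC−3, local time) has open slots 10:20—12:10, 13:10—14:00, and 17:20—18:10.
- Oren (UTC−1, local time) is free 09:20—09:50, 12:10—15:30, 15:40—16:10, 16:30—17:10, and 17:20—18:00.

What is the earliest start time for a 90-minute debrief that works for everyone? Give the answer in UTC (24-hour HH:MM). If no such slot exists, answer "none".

Isla → UTC: 13:20–15:10, 16:10–17:00, 20:20–21:10.
Oren → UTC: 10:20–10:50, 13:10–16:30, 16:40–17:10, 17:30–18:10, 18:20–19:00.
Isla ∩ Oren: 13:20–15:10, 16:10–16:30, 16:40–17:00.
Windows ≥ 90 min: 13:20–15:10.
Earliest such window starts at 13:20.

13:20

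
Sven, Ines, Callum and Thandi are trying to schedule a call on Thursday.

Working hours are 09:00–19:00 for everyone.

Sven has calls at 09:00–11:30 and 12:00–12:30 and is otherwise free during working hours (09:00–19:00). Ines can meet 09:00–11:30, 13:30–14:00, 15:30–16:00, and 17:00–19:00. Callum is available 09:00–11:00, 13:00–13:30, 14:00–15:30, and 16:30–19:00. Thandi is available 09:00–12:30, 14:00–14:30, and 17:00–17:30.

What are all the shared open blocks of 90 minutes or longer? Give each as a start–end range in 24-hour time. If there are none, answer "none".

Sven free within 09:00–19:00: 11:30–12:00, 12:30–19:00.
Sven ∩ Ines: 13:30–14:00, 15:30–16:00, 17:00–19:00.
Sven ∩ Ines ∩ Callum: 17:00–19:00.
Sven ∩ Ines ∩ Callum ∩ Thandi: 17:00–17:30.
Windows ≥ 90 min: (none).

none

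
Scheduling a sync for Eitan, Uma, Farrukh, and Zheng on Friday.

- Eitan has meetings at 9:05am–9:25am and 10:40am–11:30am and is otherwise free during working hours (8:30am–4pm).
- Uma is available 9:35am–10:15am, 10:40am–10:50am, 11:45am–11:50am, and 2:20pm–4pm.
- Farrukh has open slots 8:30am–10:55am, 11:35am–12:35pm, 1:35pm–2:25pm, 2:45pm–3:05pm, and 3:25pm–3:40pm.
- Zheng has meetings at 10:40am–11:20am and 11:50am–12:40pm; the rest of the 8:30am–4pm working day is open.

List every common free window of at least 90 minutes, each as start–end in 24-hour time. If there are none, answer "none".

none

Eitan free within 08:30–16:00: 08:30–09:05, 09:25–10:40, 11:30–16:00.
Zheng free within 08:30–16:00: 08:30–10:40, 11:20–11:50, 12:40–16:00.
Eitan ∩ Uma: 09:35–10:15, 11:45–11:50, 14:20–16:00.
Eitan ∩ Uma ∩ Farrukh: 09:35–10:15, 11:45–11:50, 14:20–14:25, 14:45–15:05, 15:25–15:40.
Eitan ∩ Uma ∩ Farrukh ∩ Zheng: 09:35–10:15, 11:45–11:50, 14:20–14:25, 14:45–15:05, 15:25–15:40.
Windows ≥ 90 min: (none).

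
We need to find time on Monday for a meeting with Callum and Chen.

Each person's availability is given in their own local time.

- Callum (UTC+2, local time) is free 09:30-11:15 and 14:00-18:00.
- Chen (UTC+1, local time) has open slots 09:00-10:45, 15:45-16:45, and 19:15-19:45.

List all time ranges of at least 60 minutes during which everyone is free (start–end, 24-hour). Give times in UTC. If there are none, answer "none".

08:00–09:15, 14:45–15:45

Callum → UTC: 07:30–09:15, 12:00–16:00.
Chen → UTC: 08:00–09:45, 14:45–15:45, 18:15–18:45.
Callum ∩ Chen: 08:00–09:15, 14:45–15:45.
Windows ≥ 60 min: 08:00–09:15, 14:45–15:45.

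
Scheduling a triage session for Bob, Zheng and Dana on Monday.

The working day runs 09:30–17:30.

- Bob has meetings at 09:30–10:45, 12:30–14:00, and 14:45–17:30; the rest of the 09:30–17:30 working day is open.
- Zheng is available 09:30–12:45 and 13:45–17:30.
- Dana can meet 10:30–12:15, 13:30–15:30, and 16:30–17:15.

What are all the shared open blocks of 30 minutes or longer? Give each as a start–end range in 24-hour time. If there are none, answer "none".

Bob free within 09:30–17:30: 10:45–12:30, 14:00–14:45.
Bob ∩ Zheng: 10:45–12:30, 14:00–14:45.
Bob ∩ Zheng ∩ Dana: 10:45–12:15, 14:00–14:45.
Windows ≥ 30 min: 10:45–12:15, 14:00–14:45.

10:45–12:15, 14:00–14:45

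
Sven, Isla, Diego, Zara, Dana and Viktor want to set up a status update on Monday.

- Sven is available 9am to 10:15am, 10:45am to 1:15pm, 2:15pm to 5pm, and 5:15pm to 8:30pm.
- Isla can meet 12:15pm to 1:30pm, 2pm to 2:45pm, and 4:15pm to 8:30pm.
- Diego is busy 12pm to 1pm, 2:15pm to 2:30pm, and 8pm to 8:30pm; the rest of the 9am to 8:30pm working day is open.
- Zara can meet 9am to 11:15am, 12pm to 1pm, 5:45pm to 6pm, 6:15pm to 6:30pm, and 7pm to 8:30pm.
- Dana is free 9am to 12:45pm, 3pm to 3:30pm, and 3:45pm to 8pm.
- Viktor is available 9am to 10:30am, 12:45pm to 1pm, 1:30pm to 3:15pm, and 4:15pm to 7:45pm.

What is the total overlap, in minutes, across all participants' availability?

75 minutes

Diego free within 09:00–20:30: 09:00–12:00, 13:00–14:15, 14:30–20:00.
Sven ∩ Isla: 12:15–13:15, 14:15–14:45, 16:15–17:00, 17:15–20:30.
Sven ∩ Isla ∩ Diego: 13:00–13:15, 14:30–14:45, 16:15–17:00, 17:15–20:00.
Sven ∩ Isla ∩ Diego ∩ Zara: 17:45–18:00, 18:15–18:30, 19:00–20:00.
Sven ∩ Isla ∩ Diego ∩ Zara ∩ Dana: 17:45–18:00, 18:15–18:30, 19:00–20:00.
Sven ∩ Isla ∩ Diego ∩ Zara ∩ Dana ∩ Viktor: 17:45–18:00, 18:15–18:30, 19:00–19:45.
Total common minutes: 15 + 15 + 45 = 75.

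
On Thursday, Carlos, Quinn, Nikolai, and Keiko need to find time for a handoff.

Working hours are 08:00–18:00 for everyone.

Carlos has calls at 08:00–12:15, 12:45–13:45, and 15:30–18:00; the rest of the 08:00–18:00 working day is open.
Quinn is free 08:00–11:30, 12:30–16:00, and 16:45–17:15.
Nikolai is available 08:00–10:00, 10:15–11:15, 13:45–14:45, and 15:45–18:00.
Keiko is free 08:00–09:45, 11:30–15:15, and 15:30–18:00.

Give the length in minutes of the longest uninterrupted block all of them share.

Carlos free within 08:00–18:00: 12:15–12:45, 13:45–15:30.
Carlos ∩ Quinn: 12:30–12:45, 13:45–15:30.
Carlos ∩ Quinn ∩ Nikolai: 13:45–14:45.
Carlos ∩ Quinn ∩ Nikolai ∩ Keiko: 13:45–14:45.
Single common window of 60 minutes.

60 minutes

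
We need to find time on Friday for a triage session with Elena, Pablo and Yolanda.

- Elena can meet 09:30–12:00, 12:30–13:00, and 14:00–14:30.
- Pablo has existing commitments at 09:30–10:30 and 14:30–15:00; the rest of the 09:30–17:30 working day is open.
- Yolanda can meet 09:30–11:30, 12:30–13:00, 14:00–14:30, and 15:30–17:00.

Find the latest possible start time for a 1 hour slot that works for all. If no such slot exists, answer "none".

Pablo free within 09:30–17:30: 10:30–14:30, 15:00–17:30.
Elena ∩ Pablo: 10:30–12:00, 12:30–13:00, 14:00–14:30.
Elena ∩ Pablo ∩ Yolanda: 10:30–11:30, 12:30–13:00, 14:00–14:30.
Windows ≥ 60 min: 10:30–11:30.
Latest start in the last window 10:30–11:30 is 11:30 − 60 min = 10:30.

10:30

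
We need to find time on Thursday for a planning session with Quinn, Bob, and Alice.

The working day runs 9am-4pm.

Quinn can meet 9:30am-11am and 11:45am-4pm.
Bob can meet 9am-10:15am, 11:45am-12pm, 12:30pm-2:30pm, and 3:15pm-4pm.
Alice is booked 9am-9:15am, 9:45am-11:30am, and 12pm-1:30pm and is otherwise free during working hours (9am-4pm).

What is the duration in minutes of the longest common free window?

Alice free within 09:00–16:00: 09:15–09:45, 11:30–12:00, 13:30–16:00.
Quinn ∩ Bob: 09:30–10:15, 11:45–12:00, 12:30–14:30, 15:15–16:00.
Quinn ∩ Bob ∩ Alice: 09:30–09:45, 11:45–12:00, 13:30–14:30, 15:15–16:00.
Common window lengths: 15, 15, 60, 45 min; longest is 60.

60 minutes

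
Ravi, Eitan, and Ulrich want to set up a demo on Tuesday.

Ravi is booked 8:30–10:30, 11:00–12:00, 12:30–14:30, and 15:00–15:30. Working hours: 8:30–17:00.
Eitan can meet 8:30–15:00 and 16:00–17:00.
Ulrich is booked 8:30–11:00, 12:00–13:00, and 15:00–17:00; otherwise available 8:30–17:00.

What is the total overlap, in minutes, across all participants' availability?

Ravi free within 08:30–17:00: 10:30–11:00, 12:00–12:30, 14:30–15:00, 15:30–17:00.
Ulrich free within 08:30–17:00: 11:00–12:00, 13:00–15:00.
Ravi ∩ Eitan: 10:30–11:00, 12:00–12:30, 14:30–15:00, 16:00–17:00.
Ravi ∩ Eitan ∩ Ulrich: 14:30–15:00.
Total common minutes: 30.

30 minutes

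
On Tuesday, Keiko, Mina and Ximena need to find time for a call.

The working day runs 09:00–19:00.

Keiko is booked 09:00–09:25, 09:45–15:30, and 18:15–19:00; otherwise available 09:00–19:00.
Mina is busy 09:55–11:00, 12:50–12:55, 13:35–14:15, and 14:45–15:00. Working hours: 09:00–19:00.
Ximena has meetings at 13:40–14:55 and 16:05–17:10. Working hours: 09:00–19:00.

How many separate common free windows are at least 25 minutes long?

Keiko free within 09:00–19:00: 09:25–09:45, 15:30–18:15.
Mina free within 09:00–19:00: 09:00–09:55, 11:00–12:50, 12:55–13:35, 14:15–14:45, 15:00–19:00.
Ximena free within 09:00–19:00: 09:00–13:40, 14:55–16:05, 17:10–19:00.
Keiko ∩ Mina: 09:25–09:45, 15:30–18:15.
Keiko ∩ Mina ∩ Ximena: 09:25–09:45, 15:30–16:05, 17:10–18:15.
Windows ≥ 25 min: 15:30–16:05, 17:10–18:15.
That's 2 windows.

2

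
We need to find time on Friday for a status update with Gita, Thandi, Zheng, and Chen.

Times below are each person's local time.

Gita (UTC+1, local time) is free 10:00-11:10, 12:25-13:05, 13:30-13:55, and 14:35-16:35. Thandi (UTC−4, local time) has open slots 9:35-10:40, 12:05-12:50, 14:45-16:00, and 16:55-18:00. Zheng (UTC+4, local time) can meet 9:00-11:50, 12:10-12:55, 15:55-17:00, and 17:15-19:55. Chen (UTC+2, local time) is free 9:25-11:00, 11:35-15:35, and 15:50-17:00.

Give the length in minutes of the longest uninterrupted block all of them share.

50 minutes

Gita → UTC: 09:00–10:10, 11:25–12:05, 12:30–12:55, 13:35–15:35.
Thandi → UTC: 13:35–14:40, 16:05–16:50, 18:45–20:00, 20:55–22:00.
Zheng → UTC: 05:00–07:50, 08:10–08:55, 11:55–13:00, 13:15–15:55.
Chen → UTC: 07:25–09:00, 09:35–13:35, 13:50–15:00.
Gita ∩ Thandi: 13:35–14:40.
Gita ∩ Thandi ∩ Zheng: 13:35–14:40.
Gita ∩ Thandi ∩ Zheng ∩ Chen: 13:50–14:40.
Single common window of 50 minutes.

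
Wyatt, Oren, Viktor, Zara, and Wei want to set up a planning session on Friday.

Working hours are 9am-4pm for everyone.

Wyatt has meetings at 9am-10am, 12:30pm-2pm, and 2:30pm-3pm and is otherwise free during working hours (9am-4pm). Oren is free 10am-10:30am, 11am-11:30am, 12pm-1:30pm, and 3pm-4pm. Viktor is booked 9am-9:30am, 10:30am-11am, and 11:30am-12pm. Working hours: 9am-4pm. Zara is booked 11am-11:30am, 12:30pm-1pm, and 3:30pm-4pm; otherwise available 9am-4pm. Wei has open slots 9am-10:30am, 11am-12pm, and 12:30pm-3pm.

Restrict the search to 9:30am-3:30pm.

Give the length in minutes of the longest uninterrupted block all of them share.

Wyatt free within 09:00–16:00: 10:00–12:30, 14:00–14:30, 15:00–16:00.
Viktor free within 09:00–16:00: 09:30–10:30, 11:00–11:30, 12:00–16:00.
Zara free within 09:00–16:00: 09:00–11:00, 11:30–12:30, 13:00–15:30.
Wyatt ∩ Oren: 10:00–10:30, 11:00–11:30, 12:00–12:30, 15:00–16:00.
Wyatt ∩ Oren ∩ Viktor: 10:00–10:30, 11:00–11:30, 12:00–12:30, 15:00–16:00.
Wyatt ∩ Oren ∩ Viktor ∩ Zara: 10:00–10:30, 12:00–12:30, 15:00–15:30.
Wyatt ∩ Oren ∩ Viktor ∩ Zara ∩ Wei: 10:00–10:30.
Restricted to 09:30–15:30: 10:00–10:30.
Single common window of 30 minutes.

30 minutes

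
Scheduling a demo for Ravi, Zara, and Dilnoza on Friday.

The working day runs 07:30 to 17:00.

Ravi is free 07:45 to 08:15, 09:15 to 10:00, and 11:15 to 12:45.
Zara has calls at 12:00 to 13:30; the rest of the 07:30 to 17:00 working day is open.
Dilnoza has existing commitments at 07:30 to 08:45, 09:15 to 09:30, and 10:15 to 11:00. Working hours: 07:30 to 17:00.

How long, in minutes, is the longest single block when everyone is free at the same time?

Zara free within 07:30–17:00: 07:30–12:00, 13:30–17:00.
Dilnoza free within 07:30–17:00: 08:45–09:15, 09:30–10:15, 11:00–17:00.
Ravi ∩ Zara: 07:45–08:15, 09:15–10:00, 11:15–12:00.
Ravi ∩ Zara ∩ Dilnoza: 09:30–10:00, 11:15–12:00.
Common window lengths: 30, 45 min; longest is 45.

45 minutes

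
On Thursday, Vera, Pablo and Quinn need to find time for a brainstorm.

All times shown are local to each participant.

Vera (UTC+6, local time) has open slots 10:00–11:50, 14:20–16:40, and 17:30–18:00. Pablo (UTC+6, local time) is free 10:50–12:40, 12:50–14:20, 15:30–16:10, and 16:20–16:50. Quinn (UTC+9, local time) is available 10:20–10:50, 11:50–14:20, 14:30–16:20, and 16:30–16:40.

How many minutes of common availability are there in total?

Vera → UTC: 04:00–05:50, 08:20–10:40, 11:30–12:00.
Pablo → UTC: 04:50–06:40, 06:50–08:20, 09:30–10:10, 10:20–10:50.
Quinn → UTC: 01:20–01:50, 02:50–05:20, 05:30–07:20, 07:30–07:40.
Vera ∩ Pablo: 04:50–05:50, 09:30–10:10, 10:20–10:40.
Vera ∩ Pablo ∩ Quinn: 04:50–05:20, 05:30–05:50.
Total common minutes: 30 + 20 = 50.

50 minutes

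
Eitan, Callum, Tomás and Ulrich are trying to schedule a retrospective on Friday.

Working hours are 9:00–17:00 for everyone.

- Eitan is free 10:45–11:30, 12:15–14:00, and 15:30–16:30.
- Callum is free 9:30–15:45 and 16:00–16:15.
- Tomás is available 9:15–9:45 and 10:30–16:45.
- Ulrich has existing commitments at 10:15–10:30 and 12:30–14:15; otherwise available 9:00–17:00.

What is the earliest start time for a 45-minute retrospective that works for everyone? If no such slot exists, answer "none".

Ulrich free within 09:00–17:00: 09:00–10:15, 10:30–12:30, 14:15–17:00.
Eitan ∩ Callum: 10:45–11:30, 12:15–14:00, 15:30–15:45, 16:00–16:15.
Eitan ∩ Callum ∩ Tomás: 10:45–11:30, 12:15–14:00, 15:30–15:45, 16:00–16:15.
Eitan ∩ Callum ∩ Tomás ∩ Ulrich: 10:45–11:30, 12:15–12:30, 15:30–15:45, 16:00–16:15.
Windows ≥ 45 min: 10:45–11:30.
Earliest such window starts at 10:45.

10:45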